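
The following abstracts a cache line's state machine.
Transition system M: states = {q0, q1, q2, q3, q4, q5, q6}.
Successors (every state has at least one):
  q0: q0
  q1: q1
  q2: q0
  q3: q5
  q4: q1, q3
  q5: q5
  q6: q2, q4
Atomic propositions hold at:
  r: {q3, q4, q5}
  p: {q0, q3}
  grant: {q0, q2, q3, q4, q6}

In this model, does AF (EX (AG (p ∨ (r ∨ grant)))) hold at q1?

No

Sat(r ∨ grant) = {q0, q2, q3, q4, q5, q6}
Sat(p ∨ (r ∨ grant)) = {q0, q2, q3, q4, q5, q6}
AG (p ∨ (r ∨ grant)): greatest fixpoint, start Z0 = {q0, q2, q3, q4, q5, q6}, keep only states in Sat with every successor in Z. Z1 = {q0, q2, q3, q5, q6}; Z2 = {q0, q2, q3, q5}; fixed.
Sat(AG (p ∨ (r ∨ grant))) = {q0, q2, q3, q5}
Sat(EX (AG (p ∨ (r ∨ grant)))) = {s : some successor in {q0, q2, q3, q5}} = {q0, q2, q3, q4, q5, q6}
AF (EX (AG (p ∨ (r ∨ grant)))): least fixpoint, start Z0 = {q0, q2, q3, q4, q5, q6}, add states with every successor in Z. Already a fixed point.
Sat(AF (EX (AG (p ∨ (r ∨ grant))))) = {q0, q2, q3, q4, q5, q6}
q1 ∉ Sat(AF (EX (AG (p ∨ (r ∨ grant))))) = {q0, q2, q3, q4, q5, q6}, so the formula does not hold at q1.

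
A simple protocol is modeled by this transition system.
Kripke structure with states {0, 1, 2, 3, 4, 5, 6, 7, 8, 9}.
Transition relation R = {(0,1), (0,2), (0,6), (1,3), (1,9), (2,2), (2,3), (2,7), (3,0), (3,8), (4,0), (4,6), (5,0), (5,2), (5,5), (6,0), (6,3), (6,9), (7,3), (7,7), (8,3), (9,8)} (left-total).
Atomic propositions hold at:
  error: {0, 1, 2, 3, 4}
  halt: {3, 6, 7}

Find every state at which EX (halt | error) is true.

{0, 1, 2, 3, 4, 5, 6, 7, 8}

Sat(halt | error) = {0, 1, 2, 3, 4, 6, 7}
Sat(EX (halt | error)) = {s : some successor in {0, 1, 2, 3, 4, 6, 7}} = {0, 1, 2, 3, 4, 5, 6, 7, 8}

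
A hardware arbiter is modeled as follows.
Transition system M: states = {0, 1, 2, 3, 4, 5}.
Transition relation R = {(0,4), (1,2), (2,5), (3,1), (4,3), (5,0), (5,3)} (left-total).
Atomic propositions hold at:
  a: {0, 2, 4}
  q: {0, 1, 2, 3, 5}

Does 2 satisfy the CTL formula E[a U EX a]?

Yes

Sat(EX a) = {s : some successor in {0, 2, 4}} = {0, 1, 5}
E[a U EX a]: least fixpoint, start Z0 = Sat(EX a) = {0, 1, 5}, add states in Sat(a) with some successor in Z. Z1 = {0, 1, 2, 5}; fixed.
Sat(E[a U EX a]) = {0, 1, 2, 5}
2 ∈ Sat(E[a U EX a]) = {0, 1, 2, 5}, so the formula holds at 2.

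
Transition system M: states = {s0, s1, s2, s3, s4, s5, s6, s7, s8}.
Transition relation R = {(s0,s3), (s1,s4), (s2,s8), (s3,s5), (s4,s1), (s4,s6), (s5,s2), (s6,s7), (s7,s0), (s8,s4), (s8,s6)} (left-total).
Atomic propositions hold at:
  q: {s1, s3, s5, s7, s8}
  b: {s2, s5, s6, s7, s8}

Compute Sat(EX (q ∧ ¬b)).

Sat(¬b) = {s0, s1, s3, s4}
Sat(q ∧ ¬b) = {s1, s3}
Sat(EX (q ∧ ¬b)) = {s : some successor in {s1, s3}} = {s0, s4}

{s0, s4}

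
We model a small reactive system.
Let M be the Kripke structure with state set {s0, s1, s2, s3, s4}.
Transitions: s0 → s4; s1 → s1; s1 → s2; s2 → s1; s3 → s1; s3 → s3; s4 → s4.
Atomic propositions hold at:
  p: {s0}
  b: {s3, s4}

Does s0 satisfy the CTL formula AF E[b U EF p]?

EF p: least fixpoint, start Z0 = {s0}, add states with some successor in Z. Already a fixed point.
Sat(EF p) = {s0}
E[b U EF p]: least fixpoint, start Z0 = Sat(EF p) = {s0}, add states in Sat(b) with some successor in Z. Already a fixed point.
Sat(E[b U EF p]) = {s0}
AF E[b U EF p]: least fixpoint, start Z0 = {s0}, add states with every successor in Z. Already a fixed point.
Sat(AF E[b U EF p]) = {s0}
s0 ∈ Sat(AF E[b U EF p]) = {s0}, so the formula holds at s0.

Yes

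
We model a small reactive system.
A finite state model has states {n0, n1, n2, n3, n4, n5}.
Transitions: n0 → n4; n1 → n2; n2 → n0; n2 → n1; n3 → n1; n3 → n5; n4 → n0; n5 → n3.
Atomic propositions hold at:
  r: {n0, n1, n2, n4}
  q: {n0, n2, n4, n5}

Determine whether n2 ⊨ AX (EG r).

Yes

EG r: greatest fixpoint, start Z0 = {n0, n1, n2, n4}, keep only states in Sat with some successor in Z. Already a fixed point.
Sat(EG r) = {n0, n1, n2, n4}
Sat(AX (EG r)) = {s : every successor in {n0, n1, n2, n4}} = {n0, n1, n2, n4}
n2 ∈ Sat(AX (EG r)) = {n0, n1, n2, n4}, so the formula holds at n2.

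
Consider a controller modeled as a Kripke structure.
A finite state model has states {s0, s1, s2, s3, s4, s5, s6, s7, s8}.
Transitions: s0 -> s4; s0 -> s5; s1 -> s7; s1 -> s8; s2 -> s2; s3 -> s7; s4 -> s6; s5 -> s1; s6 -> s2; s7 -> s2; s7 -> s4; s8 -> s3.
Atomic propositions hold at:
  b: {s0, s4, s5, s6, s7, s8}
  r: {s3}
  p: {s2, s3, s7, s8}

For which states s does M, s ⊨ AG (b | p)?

{s2, s3, s4, s6, s7, s8}

Sat(b | p) = {s0, s2, s3, s4, s5, s6, s7, s8}
AG (b | p): greatest fixpoint, start Z0 = {s0, s2, s3, s4, s5, s6, s7, s8}, keep only states in Sat with every successor in Z. Z1 = {s0, s2, s3, s4, s6, s7, s8}; Z2 = {s2, s3, s4, s6, s7, s8}; fixed.
Sat(AG (b | p)) = {s2, s3, s4, s6, s7, s8}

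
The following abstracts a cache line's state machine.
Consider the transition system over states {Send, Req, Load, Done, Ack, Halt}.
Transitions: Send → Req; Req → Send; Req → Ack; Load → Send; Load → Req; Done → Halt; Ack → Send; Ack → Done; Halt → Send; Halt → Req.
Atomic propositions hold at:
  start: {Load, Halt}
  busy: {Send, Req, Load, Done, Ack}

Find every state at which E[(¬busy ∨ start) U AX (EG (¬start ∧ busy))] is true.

{Send, Req, Load, Halt}

Sat(¬busy) = {Halt}
Sat(¬busy ∨ start) = {Load, Halt}
Sat(¬start) = {Send, Req, Done, Ack}
Sat(¬start ∧ busy) = {Send, Req, Done, Ack}
EG (¬start ∧ busy): greatest fixpoint, start Z0 = {Send, Req, Done, Ack}, keep only states in Sat with some successor in Z. Z1 = {Send, Req, Ack}; fixed.
Sat(EG (¬start ∧ busy)) = {Send, Req, Ack}
Sat(AX (EG (¬start ∧ busy))) = {s : every successor in {Send, Req, Ack}} = {Send, Req, Load, Halt}
E[(¬busy ∨ start) U AX (EG (¬start ∧ busy))]: least fixpoint, start Z0 = Sat(AX (EG (¬start ∧ busy))) = {Send, Req, Load, Halt}, add states in Sat(¬busy ∨ start) with some successor in Z. Already a fixed point.
Sat(E[(¬busy ∨ start) U AX (EG (¬start ∧ busy))]) = {Send, Req, Load, Halt}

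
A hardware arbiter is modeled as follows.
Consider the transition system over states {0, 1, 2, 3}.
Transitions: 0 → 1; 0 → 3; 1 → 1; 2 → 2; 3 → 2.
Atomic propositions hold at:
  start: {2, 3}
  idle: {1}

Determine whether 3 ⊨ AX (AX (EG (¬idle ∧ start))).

Sat(¬idle) = {0, 2, 3}
Sat(¬idle ∧ start) = {2, 3}
EG (¬idle ∧ start): greatest fixpoint, start Z0 = {2, 3}, keep only states in Sat with some successor in Z. Already a fixed point.
Sat(EG (¬idle ∧ start)) = {2, 3}
Sat(AX (EG (¬idle ∧ start))) = {s : every successor in {2, 3}} = {2, 3}
Sat(AX (AX (EG (¬idle ∧ start)))) = {s : every successor in {2, 3}} = {2, 3}
3 ∈ Sat(AX (AX (EG (¬idle ∧ start)))) = {2, 3}, so the formula holds at 3.

Yes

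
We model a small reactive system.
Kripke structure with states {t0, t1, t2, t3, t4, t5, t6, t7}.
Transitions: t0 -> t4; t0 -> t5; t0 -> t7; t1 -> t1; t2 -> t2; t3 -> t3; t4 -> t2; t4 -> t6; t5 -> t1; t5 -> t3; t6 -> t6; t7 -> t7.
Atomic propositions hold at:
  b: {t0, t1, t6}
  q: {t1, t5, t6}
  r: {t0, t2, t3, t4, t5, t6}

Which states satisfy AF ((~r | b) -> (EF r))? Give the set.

{t0, t2, t3, t4, t5, t6}

Sat(~r) = {t1, t7}
Sat(~r | b) = {t0, t1, t6, t7}
EF r: least fixpoint, start Z0 = {t0, t2, t3, t4, t5, t6}, add states with some successor in Z. Already a fixed point.
Sat(EF r) = {t0, t2, t3, t4, t5, t6}
Sat((~r | b) -> (EF r)) = {t0, t2, t3, t4, t5, t6}
AF ((~r | b) -> (EF r)): least fixpoint, start Z0 = {t0, t2, t3, t4, t5, t6}, add states with every successor in Z. Already a fixed point.
Sat(AF ((~r | b) -> (EF r))) = {t0, t2, t3, t4, t5, t6}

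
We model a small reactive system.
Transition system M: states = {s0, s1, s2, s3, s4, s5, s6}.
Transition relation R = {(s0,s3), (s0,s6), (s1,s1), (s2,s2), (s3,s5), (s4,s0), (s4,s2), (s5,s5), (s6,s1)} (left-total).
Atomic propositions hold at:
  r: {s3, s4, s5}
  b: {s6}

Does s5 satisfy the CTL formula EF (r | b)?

Yes

Sat(r | b) = {s3, s4, s5, s6}
EF (r | b): least fixpoint, start Z0 = {s3, s4, s5, s6}, add states with some successor in Z. Z1 = {s0, s3, s4, s5, s6}; fixed.
Sat(EF (r | b)) = {s0, s3, s4, s5, s6}
s5 ∈ Sat(EF (r | b)) = {s0, s3, s4, s5, s6}, so the formula holds at s5.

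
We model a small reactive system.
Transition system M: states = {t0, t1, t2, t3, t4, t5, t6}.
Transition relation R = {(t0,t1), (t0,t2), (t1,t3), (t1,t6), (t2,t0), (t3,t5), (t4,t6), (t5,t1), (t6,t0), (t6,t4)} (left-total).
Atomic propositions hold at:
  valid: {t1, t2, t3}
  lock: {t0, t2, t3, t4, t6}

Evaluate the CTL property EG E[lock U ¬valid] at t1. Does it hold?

Sat(¬valid) = {t0, t4, t5, t6}
E[lock U ¬valid]: least fixpoint, start Z0 = Sat(¬valid) = {t0, t4, t5, t6}, add states in Sat(lock) with some successor in Z. Z1 = {t0, t2, t3, t4, t5, t6}; fixed.
Sat(E[lock U ¬valid]) = {t0, t2, t3, t4, t5, t6}
EG E[lock U ¬valid]: greatest fixpoint, start Z0 = {t0, t2, t3, t4, t5, t6}, keep only states in Sat with some successor in Z. Z1 = {t0, t2, t3, t4, t6}; Z2 = {t0, t2, t4, t6}; fixed.
Sat(EG E[lock U ¬valid]) = {t0, t2, t4, t6}
t1 ∉ Sat(EG E[lock U ¬valid]) = {t0, t2, t4, t6}, so the formula does not hold at t1.

No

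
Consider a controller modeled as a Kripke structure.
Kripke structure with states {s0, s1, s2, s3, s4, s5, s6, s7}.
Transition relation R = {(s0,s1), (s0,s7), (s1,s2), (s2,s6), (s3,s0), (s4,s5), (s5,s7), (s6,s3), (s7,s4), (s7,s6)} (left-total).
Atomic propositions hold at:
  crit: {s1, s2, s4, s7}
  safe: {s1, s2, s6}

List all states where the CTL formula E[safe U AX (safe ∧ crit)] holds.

Sat(safe ∧ crit) = {s1, s2}
Sat(AX (safe ∧ crit)) = {s : every successor in {s1, s2}} = {s1}
E[safe U AX (safe ∧ crit)]: least fixpoint, start Z0 = Sat(AX (safe ∧ crit)) = {s1}, add states in Sat(safe) with some successor in Z. Already a fixed point.
Sat(E[safe U AX (safe ∧ crit)]) = {s1}

{s1}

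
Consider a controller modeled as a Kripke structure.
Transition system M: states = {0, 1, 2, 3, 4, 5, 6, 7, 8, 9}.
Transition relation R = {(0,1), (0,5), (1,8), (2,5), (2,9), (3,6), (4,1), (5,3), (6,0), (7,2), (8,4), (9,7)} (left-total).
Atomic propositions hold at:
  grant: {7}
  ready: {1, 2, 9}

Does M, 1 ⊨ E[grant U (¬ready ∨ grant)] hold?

No

Sat(¬ready) = {0, 3, 4, 5, 6, 7, 8}
Sat(¬ready ∨ grant) = {0, 3, 4, 5, 6, 7, 8}
E[grant U (¬ready ∨ grant)]: least fixpoint, start Z0 = Sat((¬ready ∨ grant)) = {0, 3, 4, 5, 6, 7, 8}, add states in Sat(grant) with some successor in Z. Already a fixed point.
Sat(E[grant U (¬ready ∨ grant)]) = {0, 3, 4, 5, 6, 7, 8}
1 ∉ Sat(E[grant U (¬ready ∨ grant)]) = {0, 3, 4, 5, 6, 7, 8}, so the formula does not hold at 1.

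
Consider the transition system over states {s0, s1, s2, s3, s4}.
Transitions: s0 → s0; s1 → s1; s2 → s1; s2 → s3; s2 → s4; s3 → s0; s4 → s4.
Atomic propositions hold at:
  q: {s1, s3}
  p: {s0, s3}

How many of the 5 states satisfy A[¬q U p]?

2

Sat(¬q) = {s0, s2, s4}
A[¬q U p]: least fixpoint, start Z0 = Sat(p) = {s0, s3}, add states in Sat(¬q) with every successor in Z. Already a fixed point.
Sat(A[¬q U p]) = {s0, s3}
|Sat(A[¬q U p])| = |{s0, s3}| = 2.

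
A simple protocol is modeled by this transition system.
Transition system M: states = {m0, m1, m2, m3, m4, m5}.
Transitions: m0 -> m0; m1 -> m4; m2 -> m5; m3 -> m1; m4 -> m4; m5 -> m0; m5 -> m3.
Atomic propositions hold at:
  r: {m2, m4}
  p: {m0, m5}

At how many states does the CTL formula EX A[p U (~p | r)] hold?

4

Sat(~p) = {m1, m2, m3, m4}
Sat(~p | r) = {m1, m2, m3, m4}
A[p U (~p | r)]: least fixpoint, start Z0 = Sat((~p | r)) = {m1, m2, m3, m4}, add states in Sat(p) with every successor in Z. Already a fixed point.
Sat(A[p U (~p | r)]) = {m1, m2, m3, m4}
Sat(EX A[p U (~p | r)]) = {s : some successor in {m1, m2, m3, m4}} = {m1, m3, m4, m5}
|Sat(EX A[p U (~p | r)])| = |{m1, m3, m4, m5}| = 4.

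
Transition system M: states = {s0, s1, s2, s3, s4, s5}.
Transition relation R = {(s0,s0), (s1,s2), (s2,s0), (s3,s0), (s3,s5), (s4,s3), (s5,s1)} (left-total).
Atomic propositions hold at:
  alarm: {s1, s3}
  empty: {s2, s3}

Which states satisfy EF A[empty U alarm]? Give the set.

A[empty U alarm]: least fixpoint, start Z0 = Sat(alarm) = {s1, s3}, add states in Sat(empty) with every successor in Z. Already a fixed point.
Sat(A[empty U alarm]) = {s1, s3}
EF A[empty U alarm]: least fixpoint, start Z0 = {s1, s3}, add states with some successor in Z. Z1 = {s1, s3, s4, s5}; fixed.
Sat(EF A[empty U alarm]) = {s1, s3, s4, s5}

{s1, s3, s4, s5}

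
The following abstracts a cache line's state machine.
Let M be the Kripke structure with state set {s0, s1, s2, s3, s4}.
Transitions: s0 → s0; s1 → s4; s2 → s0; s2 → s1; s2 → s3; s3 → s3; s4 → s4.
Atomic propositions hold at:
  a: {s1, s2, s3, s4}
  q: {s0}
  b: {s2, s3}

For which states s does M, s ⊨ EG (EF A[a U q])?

A[a U q]: least fixpoint, start Z0 = Sat(q) = {s0}, add states in Sat(a) with every successor in Z. Already a fixed point.
Sat(A[a U q]) = {s0}
EF A[a U q]: least fixpoint, start Z0 = {s0}, add states with some successor in Z. Z1 = {s0, s2}; fixed.
Sat(EF A[a U q]) = {s0, s2}
EG (EF A[a U q]): greatest fixpoint, start Z0 = {s0, s2}, keep only states in Sat with some successor in Z. Already a fixed point.
Sat(EG (EF A[a U q])) = {s0, s2}

{s0, s2}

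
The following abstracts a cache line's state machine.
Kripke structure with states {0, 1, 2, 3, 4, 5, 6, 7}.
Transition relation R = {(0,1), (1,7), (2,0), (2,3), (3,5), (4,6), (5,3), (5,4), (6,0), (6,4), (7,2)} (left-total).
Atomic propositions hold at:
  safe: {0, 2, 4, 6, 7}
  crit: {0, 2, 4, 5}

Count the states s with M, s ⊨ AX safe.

Sat(AX safe) = {s : every successor in {0, 2, 4, 6, 7}} = {1, 4, 6, 7}
|Sat(AX safe)| = |{1, 4, 6, 7}| = 4.

4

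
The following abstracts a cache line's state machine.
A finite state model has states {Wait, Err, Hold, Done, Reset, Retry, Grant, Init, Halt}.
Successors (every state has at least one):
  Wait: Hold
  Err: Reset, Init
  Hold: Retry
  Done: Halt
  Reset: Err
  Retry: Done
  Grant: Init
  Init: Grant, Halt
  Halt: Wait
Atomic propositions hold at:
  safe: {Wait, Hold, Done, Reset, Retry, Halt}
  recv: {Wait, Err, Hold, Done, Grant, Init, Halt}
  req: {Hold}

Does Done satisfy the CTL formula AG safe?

AG safe: greatest fixpoint, start Z0 = {Wait, Hold, Done, Reset, Retry, Halt}, keep only states in Sat with every successor in Z. Z1 = {Wait, Hold, Done, Retry, Halt}; fixed.
Sat(AG safe) = {Wait, Hold, Done, Retry, Halt}
Done ∈ Sat(AG safe) = {Wait, Hold, Done, Retry, Halt}, so the formula holds at Done.

Yes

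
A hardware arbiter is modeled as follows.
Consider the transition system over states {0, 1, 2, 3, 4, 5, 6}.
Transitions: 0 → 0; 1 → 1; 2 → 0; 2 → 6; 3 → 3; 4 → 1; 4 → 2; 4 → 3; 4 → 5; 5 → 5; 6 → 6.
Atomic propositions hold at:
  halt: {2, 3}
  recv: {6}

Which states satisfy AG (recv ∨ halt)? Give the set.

{3, 6}

Sat(recv ∨ halt) = {2, 3, 6}
AG (recv ∨ halt): greatest fixpoint, start Z0 = {2, 3, 6}, keep only states in Sat with every successor in Z. Z1 = {3, 6}; fixed.
Sat(AG (recv ∨ halt)) = {3, 6}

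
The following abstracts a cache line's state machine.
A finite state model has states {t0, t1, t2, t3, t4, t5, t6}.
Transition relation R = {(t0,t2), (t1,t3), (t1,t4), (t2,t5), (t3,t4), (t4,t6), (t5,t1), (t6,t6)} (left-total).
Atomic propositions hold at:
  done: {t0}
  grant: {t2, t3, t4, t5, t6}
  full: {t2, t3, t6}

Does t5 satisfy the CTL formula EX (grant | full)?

No

Sat(grant | full) = {t2, t3, t4, t5, t6}
Sat(EX (grant | full)) = {s : some successor in {t2, t3, t4, t5, t6}} = {t0, t1, t2, t3, t4, t6}
t5 ∉ Sat(EX (grant | full)) = {t0, t1, t2, t3, t4, t6}, so the formula does not hold at t5.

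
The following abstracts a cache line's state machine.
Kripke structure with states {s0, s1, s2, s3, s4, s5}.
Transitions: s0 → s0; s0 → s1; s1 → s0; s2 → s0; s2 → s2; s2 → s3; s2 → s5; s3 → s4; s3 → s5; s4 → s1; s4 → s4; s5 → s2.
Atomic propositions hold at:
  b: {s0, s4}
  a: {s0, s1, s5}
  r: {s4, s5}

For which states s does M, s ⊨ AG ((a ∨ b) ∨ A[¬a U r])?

Sat(a ∨ b) = {s0, s1, s4, s5}
Sat(¬a) = {s2, s3, s4}
A[¬a U r]: least fixpoint, start Z0 = Sat(r) = {s4, s5}, add states in Sat(¬a) with every successor in Z. Z1 = {s3, s4, s5}; fixed.
Sat(A[¬a U r]) = {s3, s4, s5}
Sat((a ∨ b) ∨ A[¬a U r]) = {s0, s1, s3, s4, s5}
AG ((a ∨ b) ∨ A[¬a U r]): greatest fixpoint, start Z0 = {s0, s1, s3, s4, s5}, keep only states in Sat with every successor in Z. Z1 = {s0, s1, s3, s4}; Z2 = {s0, s1, s4}; fixed.
Sat(AG ((a ∨ b) ∨ A[¬a U r])) = {s0, s1, s4}

{s0, s1, s4}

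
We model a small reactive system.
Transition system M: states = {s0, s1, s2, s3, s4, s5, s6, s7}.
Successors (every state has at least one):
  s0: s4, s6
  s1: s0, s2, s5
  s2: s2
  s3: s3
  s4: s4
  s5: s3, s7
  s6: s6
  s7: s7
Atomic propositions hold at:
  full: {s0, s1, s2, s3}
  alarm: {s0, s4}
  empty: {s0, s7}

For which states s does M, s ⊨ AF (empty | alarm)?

Sat(empty | alarm) = {s0, s4, s7}
AF (empty | alarm): least fixpoint, start Z0 = {s0, s4, s7}, add states with every successor in Z. Already a fixed point.
Sat(AF (empty | alarm)) = {s0, s4, s7}

{s0, s4, s7}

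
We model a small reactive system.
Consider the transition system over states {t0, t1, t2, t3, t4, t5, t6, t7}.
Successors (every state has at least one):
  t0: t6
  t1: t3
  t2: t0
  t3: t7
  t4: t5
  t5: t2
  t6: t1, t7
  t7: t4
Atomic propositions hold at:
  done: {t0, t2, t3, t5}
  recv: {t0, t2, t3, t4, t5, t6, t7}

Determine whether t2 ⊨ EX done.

Sat(EX done) = {s : some successor in {t0, t2, t3, t5}} = {t1, t2, t4, t5}
t2 ∈ Sat(EX done) = {t1, t2, t4, t5}, so the formula holds at t2.

Yes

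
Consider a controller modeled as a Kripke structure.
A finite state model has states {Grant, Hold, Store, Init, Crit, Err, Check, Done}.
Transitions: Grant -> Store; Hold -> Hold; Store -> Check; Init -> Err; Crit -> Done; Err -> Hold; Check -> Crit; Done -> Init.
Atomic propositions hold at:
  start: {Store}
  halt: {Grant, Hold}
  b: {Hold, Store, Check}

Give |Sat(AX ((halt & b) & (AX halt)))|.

Sat(halt & b) = {Hold}
Sat(AX halt) = {s : every successor in {Grant, Hold}} = {Hold, Err}
Sat((halt & b) & (AX halt)) = {Hold}
Sat(AX ((halt & b) & (AX halt))) = {s : every successor in {Hold}} = {Hold, Err}
|Sat(AX ((halt & b) & (AX halt)))| = |{Hold, Err}| = 2.

2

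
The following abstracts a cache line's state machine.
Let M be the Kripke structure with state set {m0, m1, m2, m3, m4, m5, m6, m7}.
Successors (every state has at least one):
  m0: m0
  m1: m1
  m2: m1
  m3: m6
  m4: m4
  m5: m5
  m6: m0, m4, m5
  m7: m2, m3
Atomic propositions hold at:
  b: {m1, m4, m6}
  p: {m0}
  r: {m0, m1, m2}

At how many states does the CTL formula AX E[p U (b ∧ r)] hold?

Sat(b ∧ r) = {m1}
E[p U (b ∧ r)]: least fixpoint, start Z0 = Sat((b ∧ r)) = {m1}, add states in Sat(p) with some successor in Z. Already a fixed point.
Sat(E[p U (b ∧ r)]) = {m1}
Sat(AX E[p U (b ∧ r)]) = {s : every successor in {m1}} = {m1, m2}
|Sat(AX E[p U (b ∧ r)])| = |{m1, m2}| = 2.

2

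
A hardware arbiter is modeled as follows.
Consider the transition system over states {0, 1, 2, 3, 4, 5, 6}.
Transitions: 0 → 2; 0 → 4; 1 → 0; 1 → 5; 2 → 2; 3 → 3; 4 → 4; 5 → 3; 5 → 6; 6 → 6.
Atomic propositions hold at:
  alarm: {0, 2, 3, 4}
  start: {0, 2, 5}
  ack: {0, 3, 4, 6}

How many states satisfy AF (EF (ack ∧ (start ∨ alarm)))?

5

Sat(start ∨ alarm) = {0, 2, 3, 4, 5}
Sat(ack ∧ (start ∨ alarm)) = {0, 3, 4}
EF (ack ∧ (start ∨ alarm)): least fixpoint, start Z0 = {0, 3, 4}, add states with some successor in Z. Z1 = {0, 1, 3, 4, 5}; fixed.
Sat(EF (ack ∧ (start ∨ alarm))) = {0, 1, 3, 4, 5}
AF (EF (ack ∧ (start ∨ alarm))): least fixpoint, start Z0 = {0, 1, 3, 4, 5}, add states with every successor in Z. Already a fixed point.
Sat(AF (EF (ack ∧ (start ∨ alarm)))) = {0, 1, 3, 4, 5}
|Sat(AF (EF (ack ∧ (start ∨ alarm))))| = |{0, 1, 3, 4, 5}| = 5.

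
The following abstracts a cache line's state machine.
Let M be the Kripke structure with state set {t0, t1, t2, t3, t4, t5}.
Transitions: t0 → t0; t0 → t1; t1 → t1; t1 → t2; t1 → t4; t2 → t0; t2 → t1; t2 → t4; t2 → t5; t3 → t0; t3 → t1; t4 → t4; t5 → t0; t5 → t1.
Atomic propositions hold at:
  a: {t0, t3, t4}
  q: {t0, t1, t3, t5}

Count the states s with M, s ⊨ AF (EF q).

EF q: least fixpoint, start Z0 = {t0, t1, t3, t5}, add states with some successor in Z. Z1 = {t0, t1, t2, t3, t5}; fixed.
Sat(EF q) = {t0, t1, t2, t3, t5}
AF (EF q): least fixpoint, start Z0 = {t0, t1, t2, t3, t5}, add states with every successor in Z. Already a fixed point.
Sat(AF (EF q)) = {t0, t1, t2, t3, t5}
|Sat(AF (EF q))| = |{t0, t1, t2, t3, t5}| = 5.

5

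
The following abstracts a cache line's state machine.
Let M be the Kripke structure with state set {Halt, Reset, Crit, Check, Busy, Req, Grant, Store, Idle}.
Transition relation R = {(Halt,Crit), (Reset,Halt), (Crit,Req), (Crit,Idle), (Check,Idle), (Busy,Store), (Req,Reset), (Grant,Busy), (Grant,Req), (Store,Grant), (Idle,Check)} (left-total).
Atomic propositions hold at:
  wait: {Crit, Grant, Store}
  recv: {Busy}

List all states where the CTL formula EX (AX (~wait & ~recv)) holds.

{Halt, Crit, Check, Req, Grant, Idle}

Sat(~wait) = {Halt, Reset, Check, Busy, Req, Idle}
Sat(~recv) = {Halt, Reset, Crit, Check, Req, Grant, Store, Idle}
Sat(~wait & ~recv) = {Halt, Reset, Check, Req, Idle}
Sat(AX (~wait & ~recv)) = {s : every successor in {Halt, Reset, Check, Req, Idle}} = {Reset, Crit, Check, Req, Idle}
Sat(EX (AX (~wait & ~recv))) = {s : some successor in {Reset, Crit, Check, Req, Idle}} = {Halt, Crit, Check, Req, Grant, Idle}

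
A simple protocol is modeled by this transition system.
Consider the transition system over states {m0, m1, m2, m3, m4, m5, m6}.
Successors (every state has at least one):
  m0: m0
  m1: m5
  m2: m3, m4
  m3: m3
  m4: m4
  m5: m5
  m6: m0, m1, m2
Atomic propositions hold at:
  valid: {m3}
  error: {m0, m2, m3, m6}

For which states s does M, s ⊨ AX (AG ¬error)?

Sat(¬error) = {m1, m4, m5}
AG ¬error: greatest fixpoint, start Z0 = {m1, m4, m5}, keep only states in Sat with every successor in Z. Already a fixed point.
Sat(AG ¬error) = {m1, m4, m5}
Sat(AX (AG ¬error)) = {s : every successor in {m1, m4, m5}} = {m1, m4, m5}

{m1, m4, m5}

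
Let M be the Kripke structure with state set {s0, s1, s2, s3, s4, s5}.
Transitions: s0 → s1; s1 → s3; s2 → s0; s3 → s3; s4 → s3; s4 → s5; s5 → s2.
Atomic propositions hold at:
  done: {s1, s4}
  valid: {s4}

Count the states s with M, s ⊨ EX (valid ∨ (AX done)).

Sat(AX done) = {s : every successor in {s1, s4}} = {s0}
Sat(valid ∨ (AX done)) = {s0, s4}
Sat(EX (valid ∨ (AX done))) = {s : some successor in {s0, s4}} = {s2}
|Sat(EX (valid ∨ (AX done)))| = |{s2}| = 1.

1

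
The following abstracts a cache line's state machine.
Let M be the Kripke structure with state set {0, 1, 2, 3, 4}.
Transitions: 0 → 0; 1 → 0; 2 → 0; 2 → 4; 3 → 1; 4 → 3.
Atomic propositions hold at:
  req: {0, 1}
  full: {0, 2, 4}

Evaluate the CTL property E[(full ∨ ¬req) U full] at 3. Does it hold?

No

Sat(¬req) = {2, 3, 4}
Sat(full ∨ ¬req) = {0, 2, 3, 4}
E[(full ∨ ¬req) U full]: least fixpoint, start Z0 = Sat(full) = {0, 2, 4}, add states in Sat(full ∨ ¬req) with some successor in Z. Already a fixed point.
Sat(E[(full ∨ ¬req) U full]) = {0, 2, 4}
3 ∉ Sat(E[(full ∨ ¬req) U full]) = {0, 2, 4}, so the formula does not hold at 3.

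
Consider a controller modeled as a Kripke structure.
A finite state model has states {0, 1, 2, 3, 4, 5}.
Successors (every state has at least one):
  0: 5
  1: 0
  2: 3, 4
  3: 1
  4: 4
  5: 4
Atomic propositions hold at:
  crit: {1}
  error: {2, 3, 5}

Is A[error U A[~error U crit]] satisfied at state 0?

Sat(~error) = {0, 1, 4}
A[~error U crit]: least fixpoint, start Z0 = Sat(crit) = {1}, add states in Sat(~error) with every successor in Z. Already a fixed point.
Sat(A[~error U crit]) = {1}
A[error U A[~error U crit]]: least fixpoint, start Z0 = Sat(A[~error U crit]) = {1}, add states in Sat(error) with every successor in Z. Z1 = {1, 3}; fixed.
Sat(A[error U A[~error U crit]]) = {1, 3}
0 ∉ Sat(A[error U A[~error U crit]]) = {1, 3}, so the formula does not hold at 0.

No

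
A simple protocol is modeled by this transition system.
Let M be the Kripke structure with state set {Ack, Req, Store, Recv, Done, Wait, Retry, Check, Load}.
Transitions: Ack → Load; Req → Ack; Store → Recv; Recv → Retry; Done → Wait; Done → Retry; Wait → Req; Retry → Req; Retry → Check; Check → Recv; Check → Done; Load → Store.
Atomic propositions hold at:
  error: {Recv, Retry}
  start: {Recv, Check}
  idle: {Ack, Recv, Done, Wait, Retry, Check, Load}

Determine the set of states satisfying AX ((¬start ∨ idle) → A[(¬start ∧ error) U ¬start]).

Sat(¬start) = {Ack, Req, Store, Done, Wait, Retry, Load}
Sat(¬start ∨ idle) = {Ack, Req, Store, Recv, Done, Wait, Retry, Check, Load}
Sat(¬start ∧ error) = {Retry}
A[(¬start ∧ error) U ¬start]: least fixpoint, start Z0 = Sat(¬start) = {Ack, Req, Store, Done, Wait, Retry, Load}, add states in Sat(¬start ∧ error) with every successor in Z. Already a fixed point.
Sat(A[(¬start ∧ error) U ¬start]) = {Ack, Req, Store, Done, Wait, Retry, Load}
Sat((¬start ∨ idle) → A[(¬start ∧ error) U ¬start]) = {Ack, Req, Store, Done, Wait, Retry, Load}
Sat(AX ((¬start ∨ idle) → A[(¬start ∧ error) U ¬start])) = {s : every successor in {Ack, Req, Store, Done, Wait, Retry, Load}} = {Ack, Req, Recv, Done, Wait, Load}

{Ack, Req, Recv, Done, Wait, Load}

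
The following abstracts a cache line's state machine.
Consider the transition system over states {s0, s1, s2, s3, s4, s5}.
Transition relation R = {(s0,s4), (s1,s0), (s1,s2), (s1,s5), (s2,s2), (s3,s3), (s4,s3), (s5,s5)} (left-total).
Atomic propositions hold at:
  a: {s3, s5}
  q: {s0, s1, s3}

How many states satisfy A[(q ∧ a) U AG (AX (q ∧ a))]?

Sat(q ∧ a) = {s3}
Sat(AX (q ∧ a)) = {s : every successor in {s3}} = {s3, s4}
AG (AX (q ∧ a)): greatest fixpoint, start Z0 = {s3, s4}, keep only states in Sat with every successor in Z. Already a fixed point.
Sat(AG (AX (q ∧ a))) = {s3, s4}
A[(q ∧ a) U AG (AX (q ∧ a))]: least fixpoint, start Z0 = Sat(AG (AX (q ∧ a))) = {s3, s4}, add states in Sat(q ∧ a) with every successor in Z. Already a fixed point.
Sat(A[(q ∧ a) U AG (AX (q ∧ a))]) = {s3, s4}
|Sat(A[(q ∧ a) U AG (AX (q ∧ a))])| = |{s3, s4}| = 2.

2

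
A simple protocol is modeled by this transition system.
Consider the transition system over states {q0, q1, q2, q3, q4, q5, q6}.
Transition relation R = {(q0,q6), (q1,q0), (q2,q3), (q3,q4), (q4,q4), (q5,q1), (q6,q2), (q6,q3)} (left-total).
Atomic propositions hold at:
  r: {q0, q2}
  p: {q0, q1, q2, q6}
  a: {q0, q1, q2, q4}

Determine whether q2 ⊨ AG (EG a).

No

EG a: greatest fixpoint, start Z0 = {q0, q1, q2, q4}, keep only states in Sat with some successor in Z. Z1 = {q1, q4}; Z2 = {q4}; fixed.
Sat(EG a) = {q4}
AG (EG a): greatest fixpoint, start Z0 = {q4}, keep only states in Sat with every successor in Z. Already a fixed point.
Sat(AG (EG a)) = {q4}
q2 ∉ Sat(AG (EG a)) = {q4}, so the formula does not hold at q2.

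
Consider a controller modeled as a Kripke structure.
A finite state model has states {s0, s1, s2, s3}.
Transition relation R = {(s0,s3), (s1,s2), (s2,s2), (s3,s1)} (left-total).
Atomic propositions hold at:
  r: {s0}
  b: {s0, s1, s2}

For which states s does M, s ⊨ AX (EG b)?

EG b: greatest fixpoint, start Z0 = {s0, s1, s2}, keep only states in Sat with some successor in Z. Z1 = {s1, s2}; fixed.
Sat(EG b) = {s1, s2}
Sat(AX (EG b)) = {s : every successor in {s1, s2}} = {s1, s2, s3}

{s1, s2, s3}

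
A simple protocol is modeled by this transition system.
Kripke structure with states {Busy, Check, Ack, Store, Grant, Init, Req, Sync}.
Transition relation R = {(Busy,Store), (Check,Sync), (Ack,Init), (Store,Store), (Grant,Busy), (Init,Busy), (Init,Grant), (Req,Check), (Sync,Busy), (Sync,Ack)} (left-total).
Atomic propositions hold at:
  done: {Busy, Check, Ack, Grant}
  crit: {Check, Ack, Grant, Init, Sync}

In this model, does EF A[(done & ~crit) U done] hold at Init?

Yes

Sat(~crit) = {Busy, Store, Req}
Sat(done & ~crit) = {Busy}
A[(done & ~crit) U done]: least fixpoint, start Z0 = Sat(done) = {Busy, Check, Ack, Grant}, add states in Sat(done & ~crit) with every successor in Z. Already a fixed point.
Sat(A[(done & ~crit) U done]) = {Busy, Check, Ack, Grant}
EF A[(done & ~crit) U done]: least fixpoint, start Z0 = {Busy, Check, Ack, Grant}, add states with some successor in Z. Z1 = {Busy, Check, Ack, Grant, Init, Req, Sync}; fixed.
Sat(EF A[(done & ~crit) U done]) = {Busy, Check, Ack, Grant, Init, Req, Sync}
Init ∈ Sat(EF A[(done & ~crit) U done]) = {Busy, Check, Ack, Grant, Init, Req, Sync}, so the formula holds at Init.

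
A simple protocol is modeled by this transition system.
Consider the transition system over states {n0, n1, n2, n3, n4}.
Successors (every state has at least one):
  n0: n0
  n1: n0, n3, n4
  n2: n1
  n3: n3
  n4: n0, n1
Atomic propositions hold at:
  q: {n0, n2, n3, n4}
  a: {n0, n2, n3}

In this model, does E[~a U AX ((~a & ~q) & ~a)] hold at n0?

No

Sat(~a) = {n1, n4}
Sat(~q) = {n1}
Sat(~a & ~q) = {n1}
Sat((~a & ~q) & ~a) = {n1}
Sat(AX ((~a & ~q) & ~a)) = {s : every successor in {n1}} = {n2}
E[~a U AX ((~a & ~q) & ~a)]: least fixpoint, start Z0 = Sat(AX ((~a & ~q) & ~a)) = {n2}, add states in Sat(~a) with some successor in Z. Already a fixed point.
Sat(E[~a U AX ((~a & ~q) & ~a)]) = {n2}
n0 ∉ Sat(E[~a U AX ((~a & ~q) & ~a)]) = {n2}, so the formula does not hold at n0.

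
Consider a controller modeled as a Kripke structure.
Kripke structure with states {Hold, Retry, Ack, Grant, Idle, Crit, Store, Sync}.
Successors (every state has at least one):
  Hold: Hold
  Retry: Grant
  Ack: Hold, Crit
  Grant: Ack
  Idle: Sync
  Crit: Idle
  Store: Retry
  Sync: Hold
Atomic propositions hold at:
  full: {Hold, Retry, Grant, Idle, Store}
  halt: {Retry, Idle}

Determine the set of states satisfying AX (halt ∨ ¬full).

Sat(¬full) = {Ack, Crit, Sync}
Sat(halt ∨ ¬full) = {Retry, Ack, Idle, Crit, Sync}
Sat(AX (halt ∨ ¬full)) = {s : every successor in {Retry, Ack, Idle, Crit, Sync}} = {Grant, Idle, Crit, Store}

{Grant, Idle, Crit, Store}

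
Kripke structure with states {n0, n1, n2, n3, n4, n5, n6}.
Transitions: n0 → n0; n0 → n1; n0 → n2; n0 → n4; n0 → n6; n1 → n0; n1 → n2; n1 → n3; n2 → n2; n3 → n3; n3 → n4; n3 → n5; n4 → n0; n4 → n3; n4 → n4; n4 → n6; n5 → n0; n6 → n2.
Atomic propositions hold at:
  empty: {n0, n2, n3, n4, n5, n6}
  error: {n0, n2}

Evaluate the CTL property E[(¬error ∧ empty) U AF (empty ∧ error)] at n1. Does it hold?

No

Sat(¬error) = {n1, n3, n4, n5, n6}
Sat(¬error ∧ empty) = {n3, n4, n5, n6}
Sat(empty ∧ error) = {n0, n2}
AF (empty ∧ error): least fixpoint, start Z0 = {n0, n2}, add states with every successor in Z. Z1 = {n0, n2, n5, n6}; fixed.
Sat(AF (empty ∧ error)) = {n0, n2, n5, n6}
E[(¬error ∧ empty) U AF (empty ∧ error)]: least fixpoint, start Z0 = Sat(AF (empty ∧ error)) = {n0, n2, n5, n6}, add states in Sat(¬error ∧ empty) with some successor in Z. Z1 = {n0, n2, n3, n4, n5, n6}; fixed.
Sat(E[(¬error ∧ empty) U AF (empty ∧ error)]) = {n0, n2, n3, n4, n5, n6}
n1 ∉ Sat(E[(¬error ∧ empty) U AF (empty ∧ error)]) = {n0, n2, n3, n4, n5, n6}, so the formula does not hold at n1.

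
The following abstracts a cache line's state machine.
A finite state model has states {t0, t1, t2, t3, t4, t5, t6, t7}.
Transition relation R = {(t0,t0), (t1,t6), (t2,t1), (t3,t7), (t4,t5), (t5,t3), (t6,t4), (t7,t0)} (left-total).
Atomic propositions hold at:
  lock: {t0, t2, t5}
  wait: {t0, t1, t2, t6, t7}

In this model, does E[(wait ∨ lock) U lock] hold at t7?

Yes

Sat(wait ∨ lock) = {t0, t1, t2, t5, t6, t7}
E[(wait ∨ lock) U lock]: least fixpoint, start Z0 = Sat(lock) = {t0, t2, t5}, add states in Sat(wait ∨ lock) with some successor in Z. Z1 = {t0, t2, t5, t7}; fixed.
Sat(E[(wait ∨ lock) U lock]) = {t0, t2, t5, t7}
t7 ∈ Sat(E[(wait ∨ lock) U lock]) = {t0, t2, t5, t7}, so the formula holds at t7.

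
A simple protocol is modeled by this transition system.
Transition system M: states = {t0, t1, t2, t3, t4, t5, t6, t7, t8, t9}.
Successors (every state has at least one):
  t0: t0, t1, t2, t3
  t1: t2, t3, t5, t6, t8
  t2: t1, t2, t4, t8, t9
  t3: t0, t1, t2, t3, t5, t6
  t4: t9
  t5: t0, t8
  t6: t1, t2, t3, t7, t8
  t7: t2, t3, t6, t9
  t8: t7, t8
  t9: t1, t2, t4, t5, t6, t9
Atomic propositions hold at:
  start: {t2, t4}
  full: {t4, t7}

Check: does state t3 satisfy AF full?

AF full: least fixpoint, start Z0 = {t4, t7}, add states with every successor in Z. Already a fixed point.
Sat(AF full) = {t4, t7}
t3 ∉ Sat(AF full) = {t4, t7}, so the formula does not hold at t3.

No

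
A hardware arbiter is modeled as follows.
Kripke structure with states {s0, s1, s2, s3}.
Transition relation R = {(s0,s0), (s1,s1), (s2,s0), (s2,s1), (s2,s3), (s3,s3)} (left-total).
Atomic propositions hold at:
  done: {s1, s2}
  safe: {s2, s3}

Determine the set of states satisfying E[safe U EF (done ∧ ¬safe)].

Sat(¬safe) = {s0, s1}
Sat(done ∧ ¬safe) = {s1}
EF (done ∧ ¬safe): least fixpoint, start Z0 = {s1}, add states with some successor in Z. Z1 = {s1, s2}; fixed.
Sat(EF (done ∧ ¬safe)) = {s1, s2}
E[safe U EF (done ∧ ¬safe)]: least fixpoint, start Z0 = Sat(EF (done ∧ ¬safe)) = {s1, s2}, add states in Sat(safe) with some successor in Z. Already a fixed point.
Sat(E[safe U EF (done ∧ ¬safe)]) = {s1, s2}

{s1, s2}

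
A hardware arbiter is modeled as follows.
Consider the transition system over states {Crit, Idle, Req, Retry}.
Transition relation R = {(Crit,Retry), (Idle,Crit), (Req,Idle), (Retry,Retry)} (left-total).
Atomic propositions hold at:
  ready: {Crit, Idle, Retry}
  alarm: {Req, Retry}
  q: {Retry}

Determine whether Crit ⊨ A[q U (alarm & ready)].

Sat(alarm & ready) = {Retry}
A[q U (alarm & ready)]: least fixpoint, start Z0 = Sat((alarm & ready)) = {Retry}, add states in Sat(q) with every successor in Z. Already a fixed point.
Sat(A[q U (alarm & ready)]) = {Retry}
Crit ∉ Sat(A[q U (alarm & ready)]) = {Retry}, so the formula does not hold at Crit.

No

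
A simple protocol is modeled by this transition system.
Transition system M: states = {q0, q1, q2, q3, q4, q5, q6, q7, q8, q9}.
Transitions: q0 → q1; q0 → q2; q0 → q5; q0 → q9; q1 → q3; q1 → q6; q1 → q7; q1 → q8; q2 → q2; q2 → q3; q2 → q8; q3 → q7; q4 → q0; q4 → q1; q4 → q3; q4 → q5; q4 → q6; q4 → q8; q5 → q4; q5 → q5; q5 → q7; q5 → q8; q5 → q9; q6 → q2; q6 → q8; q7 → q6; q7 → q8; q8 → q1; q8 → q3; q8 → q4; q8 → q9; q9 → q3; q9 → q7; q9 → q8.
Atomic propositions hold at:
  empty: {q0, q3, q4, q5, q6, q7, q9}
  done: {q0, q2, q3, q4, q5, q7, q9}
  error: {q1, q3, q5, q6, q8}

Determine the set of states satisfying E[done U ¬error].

{q0, q2, q3, q4, q5, q7, q9}

Sat(¬error) = {q0, q2, q4, q7, q9}
E[done U ¬error]: least fixpoint, start Z0 = Sat(¬error) = {q0, q2, q4, q7, q9}, add states in Sat(done) with some successor in Z. Z1 = {q0, q2, q3, q4, q5, q7, q9}; fixed.
Sat(E[done U ¬error]) = {q0, q2, q3, q4, q5, q7, q9}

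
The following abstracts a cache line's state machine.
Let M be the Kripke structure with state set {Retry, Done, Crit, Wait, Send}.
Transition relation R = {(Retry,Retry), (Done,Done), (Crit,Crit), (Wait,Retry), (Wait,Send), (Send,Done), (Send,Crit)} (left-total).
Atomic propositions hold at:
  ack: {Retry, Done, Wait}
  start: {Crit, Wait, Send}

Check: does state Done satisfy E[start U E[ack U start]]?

No

E[ack U start]: least fixpoint, start Z0 = Sat(start) = {Crit, Wait, Send}, add states in Sat(ack) with some successor in Z. Already a fixed point.
Sat(E[ack U start]) = {Crit, Wait, Send}
E[start U E[ack U start]]: least fixpoint, start Z0 = Sat(E[ack U start]) = {Crit, Wait, Send}, add states in Sat(start) with some successor in Z. Already a fixed point.
Sat(E[start U E[ack U start]]) = {Crit, Wait, Send}
Done ∉ Sat(E[start U E[ack U start]]) = {Crit, Wait, Send}, so the formula does not hold at Done.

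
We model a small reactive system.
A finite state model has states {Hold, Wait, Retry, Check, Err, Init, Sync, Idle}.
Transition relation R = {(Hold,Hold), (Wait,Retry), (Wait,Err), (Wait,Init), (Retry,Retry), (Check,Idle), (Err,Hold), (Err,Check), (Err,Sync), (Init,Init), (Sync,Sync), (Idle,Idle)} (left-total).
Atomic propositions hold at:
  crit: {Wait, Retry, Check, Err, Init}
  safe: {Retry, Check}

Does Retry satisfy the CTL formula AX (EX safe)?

Sat(EX safe) = {s : some successor in {Retry, Check}} = {Wait, Retry, Err}
Sat(AX (EX safe)) = {s : every successor in {Wait, Retry, Err}} = {Retry}
Retry ∈ Sat(AX (EX safe)) = {Retry}, so the formula holds at Retry.

Yes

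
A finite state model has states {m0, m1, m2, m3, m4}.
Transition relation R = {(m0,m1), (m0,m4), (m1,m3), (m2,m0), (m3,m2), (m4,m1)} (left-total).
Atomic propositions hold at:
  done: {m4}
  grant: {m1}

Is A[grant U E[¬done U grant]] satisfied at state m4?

No

Sat(¬done) = {m0, m1, m2, m3}
E[¬done U grant]: least fixpoint, start Z0 = Sat(grant) = {m1}, add states in Sat(¬done) with some successor in Z. Z1 = {m0, m1}; Z2 = {m0, m1, m2}; Z3 = {m0, m1, m2, m3}; fixed.
Sat(E[¬done U grant]) = {m0, m1, m2, m3}
A[grant U E[¬done U grant]]: least fixpoint, start Z0 = Sat(E[¬done U grant]) = {m0, m1, m2, m3}, add states in Sat(grant) with every successor in Z. Already a fixed point.
Sat(A[grant U E[¬done U grant]]) = {m0, m1, m2, m3}
m4 ∉ Sat(A[grant U E[¬done U grant]]) = {m0, m1, m2, m3}, so the formula does not hold at m4.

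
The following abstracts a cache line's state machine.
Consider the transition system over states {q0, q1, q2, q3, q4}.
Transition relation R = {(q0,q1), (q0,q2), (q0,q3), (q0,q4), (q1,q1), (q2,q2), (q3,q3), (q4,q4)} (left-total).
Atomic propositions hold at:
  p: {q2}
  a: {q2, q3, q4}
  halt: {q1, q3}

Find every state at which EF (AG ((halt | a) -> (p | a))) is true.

Sat(halt | a) = {q1, q2, q3, q4}
Sat(p | a) = {q2, q3, q4}
Sat((halt | a) -> (p | a)) = {q0, q2, q3, q4}
AG ((halt | a) -> (p | a)): greatest fixpoint, start Z0 = {q0, q2, q3, q4}, keep only states in Sat with every successor in Z. Z1 = {q2, q3, q4}; fixed.
Sat(AG ((halt | a) -> (p | a))) = {q2, q3, q4}
EF (AG ((halt | a) -> (p | a))): least fixpoint, start Z0 = {q2, q3, q4}, add states with some successor in Z. Z1 = {q0, q2, q3, q4}; fixed.
Sat(EF (AG ((halt | a) -> (p | a)))) = {q0, q2, q3, q4}

{q0, q2, q3, q4}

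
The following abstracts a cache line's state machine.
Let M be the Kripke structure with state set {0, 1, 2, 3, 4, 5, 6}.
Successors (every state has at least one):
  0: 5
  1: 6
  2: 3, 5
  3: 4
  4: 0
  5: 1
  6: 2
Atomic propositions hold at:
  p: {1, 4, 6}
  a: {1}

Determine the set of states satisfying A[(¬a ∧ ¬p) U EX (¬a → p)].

Sat(¬a) = {0, 2, 3, 4, 5, 6}
Sat(¬p) = {0, 2, 3, 5}
Sat(¬a ∧ ¬p) = {0, 2, 3, 5}
Sat(¬a → p) = {1, 4, 6}
Sat(EX (¬a → p)) = {s : some successor in {1, 4, 6}} = {1, 3, 5}
A[(¬a ∧ ¬p) U EX (¬a → p)]: least fixpoint, start Z0 = Sat(EX (¬a → p)) = {1, 3, 5}, add states in Sat(¬a ∧ ¬p) with every successor in Z. Z1 = {0, 1, 2, 3, 5}; fixed.
Sat(A[(¬a ∧ ¬p) U EX (¬a → p)]) = {0, 1, 2, 3, 5}

{0, 1, 2, 3, 5}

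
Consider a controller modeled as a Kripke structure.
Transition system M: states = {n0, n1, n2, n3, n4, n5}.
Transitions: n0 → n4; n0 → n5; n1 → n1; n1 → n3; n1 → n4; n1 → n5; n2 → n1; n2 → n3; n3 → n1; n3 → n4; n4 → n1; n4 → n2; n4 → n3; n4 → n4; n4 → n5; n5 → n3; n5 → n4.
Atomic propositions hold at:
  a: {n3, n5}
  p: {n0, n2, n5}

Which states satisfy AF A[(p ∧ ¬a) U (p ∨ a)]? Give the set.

Sat(¬a) = {n0, n1, n2, n4}
Sat(p ∧ ¬a) = {n0, n2}
Sat(p ∨ a) = {n0, n2, n3, n5}
A[(p ∧ ¬a) U (p ∨ a)]: least fixpoint, start Z0 = Sat((p ∨ a)) = {n0, n2, n3, n5}, add states in Sat(p ∧ ¬a) with every successor in Z. Already a fixed point.
Sat(A[(p ∧ ¬a) U (p ∨ a)]) = {n0, n2, n3, n5}
AF A[(p ∧ ¬a) U (p ∨ a)]: least fixpoint, start Z0 = {n0, n2, n3, n5}, add states with every successor in Z. Already a fixed point.
Sat(AF A[(p ∧ ¬a) U (p ∨ a)]) = {n0, n2, n3, n5}

{n0, n2, n3, n5}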